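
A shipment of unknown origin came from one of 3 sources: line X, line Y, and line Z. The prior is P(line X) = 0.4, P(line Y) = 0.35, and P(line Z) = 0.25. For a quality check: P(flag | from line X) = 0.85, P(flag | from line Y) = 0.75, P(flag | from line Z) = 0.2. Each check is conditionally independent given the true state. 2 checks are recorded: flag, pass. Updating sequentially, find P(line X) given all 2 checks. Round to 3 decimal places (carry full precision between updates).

After 'flag': normaliser = 0.85·0.4000 + 0.75·0.3500 + 0.2·0.2500; P(line X) ≈ 0.5211, P(line Y) ≈ 0.4023, P(line Z) ≈ 0.0766
After 'pass': normaliser = 0.15·0.5211 + 0.25·0.4023 + 0.8·0.0766; P(line X) ≈ 0.3256, P(line Y) ≈ 0.4190, P(line Z) ≈ 0.2554

0.326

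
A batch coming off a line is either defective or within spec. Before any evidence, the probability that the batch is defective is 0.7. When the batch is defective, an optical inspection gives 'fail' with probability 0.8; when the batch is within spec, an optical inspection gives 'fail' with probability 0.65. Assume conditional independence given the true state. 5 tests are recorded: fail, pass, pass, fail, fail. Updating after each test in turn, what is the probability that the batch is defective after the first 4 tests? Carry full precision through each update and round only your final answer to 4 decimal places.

0.5358

After 'fail': P(defective) = 0.8·0.7000 / (0.8·0.7000 + 0.65·0.3000) ≈ 0.7417
After 'pass': P(defective) = 0.2·0.7417 / (0.2·0.7417 + 0.35·0.2583) ≈ 0.6214
After 'pass': P(defective) = 0.2·0.6214 / (0.2·0.6214 + 0.35·0.3786) ≈ 0.4839
After 'fail': P(defective) = 0.8·0.4839 / (0.8·0.4839 + 0.65·0.5161) ≈ 0.5358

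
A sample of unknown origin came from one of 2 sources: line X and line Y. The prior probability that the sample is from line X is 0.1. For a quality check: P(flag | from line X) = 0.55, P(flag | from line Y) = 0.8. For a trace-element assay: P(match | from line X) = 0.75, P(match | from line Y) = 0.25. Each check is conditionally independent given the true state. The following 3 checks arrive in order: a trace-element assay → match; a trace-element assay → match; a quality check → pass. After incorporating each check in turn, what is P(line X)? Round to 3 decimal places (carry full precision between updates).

0.692

Each posterior becomes the prior for the next update.
After a trace-element assay='match': P(line X) = 0.75·0.1000 / (0.75·0.1000 + 0.25·0.9000) ≈ 0.2500
After a trace-element assay='match': P(line X) = 0.75·0.2500 / (0.75·0.2500 + 0.25·0.7500) ≈ 0.5000
After a quality check='pass': P(line X) = 0.45·0.5000 / (0.45·0.5000 + 0.2·0.5000) ≈ 0.6923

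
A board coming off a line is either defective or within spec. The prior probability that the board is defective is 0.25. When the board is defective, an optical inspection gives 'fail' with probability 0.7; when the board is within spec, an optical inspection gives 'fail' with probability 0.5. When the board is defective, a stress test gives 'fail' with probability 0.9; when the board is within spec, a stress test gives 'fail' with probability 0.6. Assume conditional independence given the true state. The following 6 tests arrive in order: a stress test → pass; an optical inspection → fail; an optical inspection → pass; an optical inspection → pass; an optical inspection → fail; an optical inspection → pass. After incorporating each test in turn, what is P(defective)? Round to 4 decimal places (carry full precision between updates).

After a stress test='pass': P(defective) = 0.1·0.2500 / (0.1·0.2500 + 0.4·0.7500) ≈ 0.0769
After an optical inspection='fail': P(defective) = 0.7·0.0769 / (0.7·0.0769 + 0.5·0.9231) ≈ 0.1045
After an optical inspection='pass': P(defective) = 0.3·0.1045 / (0.3·0.1045 + 0.5·0.8955) ≈ 0.0654
After an optical inspection='pass': P(defective) = 0.3·0.0654 / (0.3·0.0654 + 0.5·0.9346) ≈ 0.0403
After an optical inspection='fail': P(defective) = 0.7·0.0403 / (0.7·0.0403 + 0.5·0.9597) ≈ 0.0555
After an optical inspection='pass': P(defective) = 0.3·0.0555 / (0.3·0.0555 + 0.5·0.9445) ≈ 0.0341

0.0341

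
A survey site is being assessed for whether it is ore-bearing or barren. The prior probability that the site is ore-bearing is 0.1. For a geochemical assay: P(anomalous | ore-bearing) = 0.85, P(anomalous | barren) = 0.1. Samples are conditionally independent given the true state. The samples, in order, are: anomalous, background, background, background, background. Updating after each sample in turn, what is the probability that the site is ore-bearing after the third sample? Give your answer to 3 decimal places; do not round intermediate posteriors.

Each posterior becomes the prior for the next update.
After 'anomalous': P(ore) = 0.85·0.1000 / (0.85·0.1000 + 0.1·0.9000) ≈ 0.4857
After 'background': P(ore) = 0.15·0.4857 / (0.15·0.4857 + 0.9·0.5143) ≈ 0.1360
After 'background': P(ore) = 0.15·0.1360 / (0.15·0.1360 + 0.9·0.8640) ≈ 0.0256

0.026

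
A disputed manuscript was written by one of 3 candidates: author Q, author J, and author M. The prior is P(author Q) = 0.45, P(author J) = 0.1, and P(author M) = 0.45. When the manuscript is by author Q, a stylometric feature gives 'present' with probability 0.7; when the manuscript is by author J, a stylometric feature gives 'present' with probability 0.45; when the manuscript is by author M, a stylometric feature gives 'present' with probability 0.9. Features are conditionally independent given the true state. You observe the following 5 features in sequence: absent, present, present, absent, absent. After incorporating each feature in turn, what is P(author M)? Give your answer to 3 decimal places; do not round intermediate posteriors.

0.038

After 'absent': normaliser = 0.3·0.4500 + 0.55·0.1000 + 0.1·0.4500; P(author Q) ≈ 0.5745, P(author J) ≈ 0.2340, P(author M) ≈ 0.1915
After 'present': normaliser = 0.7·0.5745 + 0.45·0.2340 + 0.9·0.1915; P(author Q) ≈ 0.5915, P(author J) ≈ 0.1549, P(author M) ≈ 0.2535
After 'present': normaliser = 0.7·0.5915 + 0.45·0.1549 + 0.9·0.2535; P(author Q) ≈ 0.5816, P(author J) ≈ 0.0979, P(author M) ≈ 0.3205
After 'absent': normaliser = 0.3·0.5816 + 0.55·0.0979 + 0.1·0.3205; P(author Q) ≈ 0.6701, P(author J) ≈ 0.2068, P(author M) ≈ 0.1231
After 'absent': normaliser = 0.3·0.6701 + 0.55·0.2068 + 0.1·0.1231; P(author Q) ≈ 0.6146, P(author J) ≈ 0.3478, P(author M) ≈ 0.0376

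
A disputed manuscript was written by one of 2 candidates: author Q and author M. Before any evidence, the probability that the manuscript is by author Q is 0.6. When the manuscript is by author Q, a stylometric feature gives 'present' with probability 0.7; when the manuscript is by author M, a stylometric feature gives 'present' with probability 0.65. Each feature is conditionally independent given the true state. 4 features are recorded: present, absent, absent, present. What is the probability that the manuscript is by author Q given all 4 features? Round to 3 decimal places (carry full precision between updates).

After 'present': P(author Q) = 0.7·0.6000 / (0.7·0.6000 + 0.65·0.4000) ≈ 0.6176
After 'absent': P(author Q) = 0.3·0.6176 / (0.3·0.6176 + 0.35·0.3824) ≈ 0.5806
After 'absent': P(author Q) = 0.3·0.5806 / (0.3·0.5806 + 0.35·0.4194) ≈ 0.5427
After 'present': P(author Q) = 0.7·0.5427 / (0.7·0.5427 + 0.65·0.4573) ≈ 0.5610

0.561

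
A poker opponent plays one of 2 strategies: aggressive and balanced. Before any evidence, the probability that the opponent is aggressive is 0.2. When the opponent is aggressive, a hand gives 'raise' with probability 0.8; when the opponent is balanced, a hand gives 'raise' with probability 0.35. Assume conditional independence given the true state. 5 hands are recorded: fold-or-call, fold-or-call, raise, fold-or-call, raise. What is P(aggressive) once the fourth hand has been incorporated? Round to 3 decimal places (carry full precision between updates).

After 'fold-or-call': P(aggressive) = 0.2·0.2000 / (0.2·0.2000 + 0.65·0.8000) ≈ 0.0714
After 'fold-or-call': P(aggressive) = 0.2·0.0714 / (0.2·0.0714 + 0.65·0.9286) ≈ 0.0231
After 'raise': P(aggressive) = 0.8·0.0231 / (0.8·0.0231 + 0.35·0.9769) ≈ 0.0513
After 'fold-or-call': P(aggressive) = 0.2·0.0513 / (0.2·0.0513 + 0.65·0.9487) ≈ 0.0164

0.016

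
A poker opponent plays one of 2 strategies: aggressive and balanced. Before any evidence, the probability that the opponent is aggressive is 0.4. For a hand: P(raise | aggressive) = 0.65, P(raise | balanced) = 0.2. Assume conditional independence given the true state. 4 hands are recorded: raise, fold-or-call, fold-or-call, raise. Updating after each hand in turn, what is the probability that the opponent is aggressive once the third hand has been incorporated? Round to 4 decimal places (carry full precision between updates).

0.2931

After 'raise': P(aggressive) = 0.65·0.4000 / (0.65·0.4000 + 0.2·0.6000) ≈ 0.6842
After 'fold-or-call': P(aggressive) = 0.35·0.6842 / (0.35·0.6842 + 0.8·0.3158) ≈ 0.4866
After 'fold-or-call': P(aggressive) = 0.35·0.4866 / (0.35·0.4866 + 0.8·0.5134) ≈ 0.2931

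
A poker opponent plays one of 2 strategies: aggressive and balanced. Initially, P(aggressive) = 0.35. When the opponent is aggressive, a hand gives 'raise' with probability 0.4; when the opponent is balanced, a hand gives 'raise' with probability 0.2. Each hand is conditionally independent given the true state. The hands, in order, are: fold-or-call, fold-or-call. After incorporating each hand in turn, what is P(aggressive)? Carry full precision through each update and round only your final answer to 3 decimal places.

Apply Bayes' rule sequentially, carrying P(aggressive) forward.
After 'fold-or-call': P(aggressive) = 0.6·0.3500 / (0.6·0.3500 + 0.8·0.6500) ≈ 0.2877
After 'fold-or-call': P(aggressive) = 0.6·0.2877 / (0.6·0.2877 + 0.8·0.7123) ≈ 0.2325

0.232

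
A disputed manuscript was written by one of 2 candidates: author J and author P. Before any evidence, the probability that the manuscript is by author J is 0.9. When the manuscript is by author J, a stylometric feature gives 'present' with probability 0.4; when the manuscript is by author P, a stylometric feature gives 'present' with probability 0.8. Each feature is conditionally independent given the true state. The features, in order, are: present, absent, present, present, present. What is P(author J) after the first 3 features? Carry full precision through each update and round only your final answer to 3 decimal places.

After 'present': P(author J) = 0.4·0.9000 / (0.4·0.9000 + 0.8·0.1000) ≈ 0.8182
After 'absent': P(author J) = 0.6·0.8182 / (0.6·0.8182 + 0.2·0.1818) ≈ 0.9310
After 'present': P(author J) = 0.4·0.9310 / (0.4·0.9310 + 0.8·0.0690) ≈ 0.8710

0.871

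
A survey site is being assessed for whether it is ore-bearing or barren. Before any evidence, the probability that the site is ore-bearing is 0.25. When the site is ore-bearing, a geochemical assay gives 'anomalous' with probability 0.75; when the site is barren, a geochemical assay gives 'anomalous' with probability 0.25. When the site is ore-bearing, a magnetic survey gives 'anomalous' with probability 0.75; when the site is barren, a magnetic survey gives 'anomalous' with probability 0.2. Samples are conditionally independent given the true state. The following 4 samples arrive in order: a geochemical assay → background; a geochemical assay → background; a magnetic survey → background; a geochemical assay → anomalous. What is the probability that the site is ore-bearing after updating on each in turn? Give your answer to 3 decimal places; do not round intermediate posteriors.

After a geochemical assay='background': P(ore) = 0.25·0.2500 / (0.25·0.2500 + 0.75·0.7500) ≈ 0.1000
After a geochemical assay='background': P(ore) = 0.25·0.1000 / (0.25·0.1000 + 0.75·0.9000) ≈ 0.0357
After a magnetic survey='background': P(ore) = 0.25·0.0357 / (0.25·0.0357 + 0.8·0.9643) ≈ 0.0114
After a geochemical assay='anomalous': P(ore) = 0.75·0.0114 / (0.75·0.0114 + 0.25·0.9886) ≈ 0.0336

0.034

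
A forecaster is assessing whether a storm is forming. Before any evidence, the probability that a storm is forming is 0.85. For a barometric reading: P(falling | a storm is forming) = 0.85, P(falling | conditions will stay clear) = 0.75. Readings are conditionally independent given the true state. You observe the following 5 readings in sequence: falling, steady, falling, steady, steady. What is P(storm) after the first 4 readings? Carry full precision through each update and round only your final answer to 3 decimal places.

Apply Bayes' rule sequentially, carrying P(storm) forward.
After 'falling': P(storm) = 0.85·0.8500 / (0.85·0.8500 + 0.75·0.1500) ≈ 0.8653
After 'steady': P(storm) = 0.15·0.8653 / (0.15·0.8653 + 0.25·0.1347) ≈ 0.7940
After 'falling': P(storm) = 0.85·0.7940 / (0.85·0.7940 + 0.75·0.2060) ≈ 0.8137
After 'steady': P(storm) = 0.15·0.8137 / (0.15·0.8137 + 0.25·0.1863) ≈ 0.7238

0.724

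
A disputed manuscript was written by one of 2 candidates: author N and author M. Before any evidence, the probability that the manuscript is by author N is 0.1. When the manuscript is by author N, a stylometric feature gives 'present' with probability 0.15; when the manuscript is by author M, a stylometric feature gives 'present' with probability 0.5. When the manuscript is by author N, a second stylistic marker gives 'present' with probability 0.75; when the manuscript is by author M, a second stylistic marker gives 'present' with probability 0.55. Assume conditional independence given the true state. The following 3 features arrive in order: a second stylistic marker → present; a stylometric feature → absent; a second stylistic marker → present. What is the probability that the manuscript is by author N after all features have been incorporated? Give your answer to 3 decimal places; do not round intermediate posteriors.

After a second stylistic marker='present': P(author N) = 0.75·0.1000 / (0.75·0.1000 + 0.55·0.9000) ≈ 0.1316
After a stylometric feature='absent': P(author N) = 0.85·0.1316 / (0.85·0.1316 + 0.5·0.8684) ≈ 0.2048
After a second stylistic marker='present': P(author N) = 0.75·0.2048 / (0.75·0.2048 + 0.55·0.7952) ≈ 0.2599

0.260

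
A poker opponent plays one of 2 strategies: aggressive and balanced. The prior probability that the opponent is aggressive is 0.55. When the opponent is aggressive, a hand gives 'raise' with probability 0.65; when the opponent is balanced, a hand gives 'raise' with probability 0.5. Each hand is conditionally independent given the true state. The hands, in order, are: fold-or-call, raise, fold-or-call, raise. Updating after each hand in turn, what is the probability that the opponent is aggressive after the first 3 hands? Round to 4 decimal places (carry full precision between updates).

0.4377

Each posterior becomes the prior for the next update.
After 'fold-or-call': P(aggressive) = 0.35·0.5500 / (0.35·0.5500 + 0.5·0.4500) ≈ 0.4611
After 'raise': P(aggressive) = 0.65·0.4611 / (0.65·0.4611 + 0.5·0.5389) ≈ 0.5266
After 'fold-or-call': P(aggressive) = 0.35·0.5266 / (0.35·0.5266 + 0.5·0.4734) ≈ 0.4377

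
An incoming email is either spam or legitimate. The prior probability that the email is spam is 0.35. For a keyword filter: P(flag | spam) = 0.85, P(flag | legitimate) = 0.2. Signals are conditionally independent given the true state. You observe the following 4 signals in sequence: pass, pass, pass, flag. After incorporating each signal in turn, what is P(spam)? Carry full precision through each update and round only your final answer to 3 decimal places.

After 'pass': P(spam) = 0.15·0.3500 / (0.15·0.3500 + 0.8·0.6500) ≈ 0.0917
After 'pass': P(spam) = 0.15·0.0917 / (0.15·0.0917 + 0.8·0.9083) ≈ 0.0186
After 'pass': P(spam) = 0.15·0.0186 / (0.15·0.0186 + 0.8·0.9814) ≈ 0.0035
After 'flag': P(spam) = 0.85·0.0035 / (0.85·0.0035 + 0.2·0.9965) ≈ 0.0149

0.015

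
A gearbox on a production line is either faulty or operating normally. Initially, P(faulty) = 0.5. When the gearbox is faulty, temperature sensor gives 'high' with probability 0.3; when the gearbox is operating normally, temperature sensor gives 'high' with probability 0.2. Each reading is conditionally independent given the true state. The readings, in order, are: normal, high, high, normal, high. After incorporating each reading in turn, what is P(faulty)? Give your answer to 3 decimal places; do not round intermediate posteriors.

After 'normal': P(faulty) = 0.7·0.5000 / (0.7·0.5000 + 0.8·0.5000) ≈ 0.4667
After 'high': P(faulty) = 0.3·0.4667 / (0.3·0.4667 + 0.2·0.5333) ≈ 0.5676
After 'high': P(faulty) = 0.3·0.5676 / (0.3·0.5676 + 0.2·0.4324) ≈ 0.6632
After 'normal': P(faulty) = 0.7·0.6632 / (0.7·0.6632 + 0.8·0.3368) ≈ 0.6327
After 'high': P(faulty) = 0.3·0.6327 / (0.3·0.6327 + 0.2·0.3673) ≈ 0.7210

0.721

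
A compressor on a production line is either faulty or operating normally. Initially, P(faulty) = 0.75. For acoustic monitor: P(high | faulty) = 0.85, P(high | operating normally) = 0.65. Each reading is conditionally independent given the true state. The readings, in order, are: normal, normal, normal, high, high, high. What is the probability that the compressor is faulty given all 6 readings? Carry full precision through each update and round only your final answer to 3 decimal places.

0.346

After 'normal': P(faulty) = 0.15·0.7500 / (0.15·0.7500 + 0.35·0.2500) ≈ 0.5625
After 'normal': P(faulty) = 0.15·0.5625 / (0.15·0.5625 + 0.35·0.4375) ≈ 0.3553
After 'normal': P(faulty) = 0.15·0.3553 / (0.15·0.3553 + 0.35·0.6447) ≈ 0.1910
After 'high': P(faulty) = 0.85·0.1910 / (0.85·0.1910 + 0.65·0.8090) ≈ 0.2359
After 'high': P(faulty) = 0.85·0.2359 / (0.85·0.2359 + 0.65·0.7641) ≈ 0.2877
After 'high': P(faulty) = 0.85·0.2877 / (0.85·0.2877 + 0.65·0.7123) ≈ 0.3456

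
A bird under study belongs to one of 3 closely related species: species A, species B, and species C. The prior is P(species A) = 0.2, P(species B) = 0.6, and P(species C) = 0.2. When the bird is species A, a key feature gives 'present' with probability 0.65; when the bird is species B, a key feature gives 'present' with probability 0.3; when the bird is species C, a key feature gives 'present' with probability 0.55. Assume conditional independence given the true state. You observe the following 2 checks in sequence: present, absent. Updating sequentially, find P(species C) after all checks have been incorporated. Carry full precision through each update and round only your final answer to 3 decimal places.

0.224

After 'present': normaliser = 0.65·0.2000 + 0.3·0.6000 + 0.55·0.2000; P(species A) ≈ 0.3095, P(species B) ≈ 0.4286, P(species C) ≈ 0.2619
After 'absent': normaliser = 0.35·0.3095 + 0.7·0.4286 + 0.45·0.2619; P(species A) ≈ 0.2059, P(species B) ≈ 0.5701, P(species C) ≈ 0.2240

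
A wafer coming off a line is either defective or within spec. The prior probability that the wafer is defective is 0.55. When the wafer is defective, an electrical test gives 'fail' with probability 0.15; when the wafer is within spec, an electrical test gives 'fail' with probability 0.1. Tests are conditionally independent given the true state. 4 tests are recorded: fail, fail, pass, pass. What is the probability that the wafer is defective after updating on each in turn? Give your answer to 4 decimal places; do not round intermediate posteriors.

After 'fail': P(defective) = 0.15·0.5500 / (0.15·0.5500 + 0.1·0.4500) ≈ 0.6471
After 'fail': P(defective) = 0.15·0.6471 / (0.15·0.6471 + 0.1·0.3529) ≈ 0.7333
After 'pass': P(defective) = 0.85·0.7333 / (0.85·0.7333 + 0.9·0.2667) ≈ 0.7220
After 'pass': P(defective) = 0.85·0.7220 / (0.85·0.7220 + 0.9·0.2780) ≈ 0.7104

0.7104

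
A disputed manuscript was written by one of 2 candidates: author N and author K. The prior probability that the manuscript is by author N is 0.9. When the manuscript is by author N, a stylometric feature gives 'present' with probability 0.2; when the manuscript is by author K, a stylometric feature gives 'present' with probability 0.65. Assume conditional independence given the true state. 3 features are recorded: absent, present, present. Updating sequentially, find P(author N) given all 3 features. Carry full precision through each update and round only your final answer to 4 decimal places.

After 'absent': P(author N) = 0.8·0.9000 / (0.8·0.9000 + 0.35·0.1000) ≈ 0.9536
After 'present': P(author N) = 0.2·0.9536 / (0.2·0.9536 + 0.65·0.0464) ≈ 0.8636
After 'present': P(author N) = 0.2·0.8636 / (0.2·0.8636 + 0.65·0.1364) ≈ 0.6607

0.6607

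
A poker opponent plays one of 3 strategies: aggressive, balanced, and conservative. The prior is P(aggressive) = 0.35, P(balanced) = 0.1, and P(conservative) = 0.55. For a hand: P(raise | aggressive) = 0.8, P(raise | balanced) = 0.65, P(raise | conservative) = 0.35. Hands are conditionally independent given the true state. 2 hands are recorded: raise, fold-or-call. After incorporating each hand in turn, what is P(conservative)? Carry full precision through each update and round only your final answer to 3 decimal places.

After 'raise': normaliser = 0.8·0.3500 + 0.65·0.1000 + 0.35·0.5500; P(aggressive) ≈ 0.5209, P(balanced) ≈ 0.1209, P(conservative) ≈ 0.3581
After 'fold-or-call': normaliser = 0.2·0.5209 + 0.35·0.1209 + 0.65·0.3581; P(aggressive) ≈ 0.2747, P(balanced) ≈ 0.1116, P(conservative) ≈ 0.6137

0.614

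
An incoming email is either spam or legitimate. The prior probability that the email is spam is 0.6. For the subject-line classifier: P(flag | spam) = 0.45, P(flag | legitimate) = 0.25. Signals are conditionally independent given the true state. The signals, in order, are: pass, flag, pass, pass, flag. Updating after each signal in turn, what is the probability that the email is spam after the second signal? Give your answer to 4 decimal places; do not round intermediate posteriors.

Apply Bayes' rule sequentially, carrying P(spam) forward.
After 'pass': P(spam) = 0.55·0.6000 / (0.55·0.6000 + 0.75·0.4000) ≈ 0.5238
After 'flag': P(spam) = 0.45·0.5238 / (0.45·0.5238 + 0.25·0.4762) ≈ 0.6644

0.6644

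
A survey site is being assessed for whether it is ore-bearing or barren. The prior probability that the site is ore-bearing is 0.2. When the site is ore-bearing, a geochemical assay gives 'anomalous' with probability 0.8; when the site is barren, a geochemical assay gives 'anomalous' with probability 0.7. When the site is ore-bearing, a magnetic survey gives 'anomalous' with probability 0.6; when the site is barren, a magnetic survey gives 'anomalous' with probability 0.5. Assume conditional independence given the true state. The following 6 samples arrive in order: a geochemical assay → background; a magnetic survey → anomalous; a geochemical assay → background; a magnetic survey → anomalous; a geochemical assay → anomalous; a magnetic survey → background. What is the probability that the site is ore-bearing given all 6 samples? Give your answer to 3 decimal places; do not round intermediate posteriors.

0.128

After a geochemical assay='background': P(ore) = 0.2·0.2000 / (0.2·0.2000 + 0.3·0.8000) ≈ 0.1429
After a magnetic survey='anomalous': P(ore) = 0.6·0.1429 / (0.6·0.1429 + 0.5·0.8571) ≈ 0.1667
After a geochemical assay='background': P(ore) = 0.2·0.1667 / (0.2·0.1667 + 0.3·0.8333) ≈ 0.1176
After a magnetic survey='anomalous': P(ore) = 0.6·0.1176 / (0.6·0.1176 + 0.5·0.8824) ≈ 0.1379
After a geochemical assay='anomalous': P(ore) = 0.8·0.1379 / (0.8·0.1379 + 0.7·0.8621) ≈ 0.1546
After a magnetic survey='background': P(ore) = 0.4·0.1546 / (0.4·0.1546 + 0.5·0.8454) ≈ 0.1276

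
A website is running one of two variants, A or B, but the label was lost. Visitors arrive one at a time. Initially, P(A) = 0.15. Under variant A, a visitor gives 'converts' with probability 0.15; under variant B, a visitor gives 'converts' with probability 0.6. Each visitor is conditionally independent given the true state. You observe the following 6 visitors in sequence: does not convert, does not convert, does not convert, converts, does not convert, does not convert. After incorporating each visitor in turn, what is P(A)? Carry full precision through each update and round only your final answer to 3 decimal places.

0.657

After 'does not convert': P(A) = 0.85·0.1500 / (0.85·0.1500 + 0.4·0.8500) ≈ 0.2727
After 'does not convert': P(A) = 0.85·0.2727 / (0.85·0.2727 + 0.4·0.7273) ≈ 0.4435
After 'does not convert': P(A) = 0.85·0.4435 / (0.85·0.4435 + 0.4·0.5565) ≈ 0.6287
After 'converts': P(A) = 0.15·0.6287 / (0.15·0.6287 + 0.6·0.3713) ≈ 0.2974
After 'does not convert': P(A) = 0.85·0.2974 / (0.85·0.2974 + 0.4·0.7026) ≈ 0.4736
After 'does not convert': P(A) = 0.85·0.4736 / (0.85·0.4736 + 0.4·0.5264) ≈ 0.6566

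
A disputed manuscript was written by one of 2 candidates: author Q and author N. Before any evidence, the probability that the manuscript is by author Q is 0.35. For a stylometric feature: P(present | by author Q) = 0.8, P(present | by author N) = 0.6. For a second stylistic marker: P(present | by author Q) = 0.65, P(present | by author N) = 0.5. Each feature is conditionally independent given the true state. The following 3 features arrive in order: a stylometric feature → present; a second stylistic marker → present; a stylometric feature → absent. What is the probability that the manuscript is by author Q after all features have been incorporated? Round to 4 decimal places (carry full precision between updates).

After a stylometric feature='present': P(author Q) = 0.8·0.3500 / (0.8·0.3500 + 0.6·0.6500) ≈ 0.4179
After a second stylistic marker='present': P(author Q) = 0.65·0.4179 / (0.65·0.4179 + 0.5·0.5821) ≈ 0.4828
After a stylometric feature='absent': P(author Q) = 0.2·0.4828 / (0.2·0.4828 + 0.4·0.5172) ≈ 0.3182

0.3182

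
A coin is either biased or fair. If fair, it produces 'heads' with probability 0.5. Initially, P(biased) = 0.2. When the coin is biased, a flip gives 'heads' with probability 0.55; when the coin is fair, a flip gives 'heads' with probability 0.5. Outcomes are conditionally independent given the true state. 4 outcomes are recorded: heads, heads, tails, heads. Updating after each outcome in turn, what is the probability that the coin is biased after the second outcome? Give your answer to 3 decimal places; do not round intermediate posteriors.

0.232

After 'heads': P(biased) = 0.55·0.2000 / (0.55·0.2000 + 0.5·0.8000) ≈ 0.2157
After 'heads': P(biased) = 0.55·0.2157 / (0.55·0.2157 + 0.5·0.7843) ≈ 0.2322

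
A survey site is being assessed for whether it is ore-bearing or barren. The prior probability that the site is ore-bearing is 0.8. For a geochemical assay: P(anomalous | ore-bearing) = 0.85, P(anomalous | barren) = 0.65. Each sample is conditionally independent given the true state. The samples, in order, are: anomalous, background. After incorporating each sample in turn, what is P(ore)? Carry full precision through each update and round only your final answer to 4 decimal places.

After 'anomalous': P(ore) = 0.85·0.8000 / (0.85·0.8000 + 0.65·0.2000) ≈ 0.8395
After 'background': P(ore) = 0.15·0.8395 / (0.15·0.8395 + 0.35·0.1605) ≈ 0.6915

0.6915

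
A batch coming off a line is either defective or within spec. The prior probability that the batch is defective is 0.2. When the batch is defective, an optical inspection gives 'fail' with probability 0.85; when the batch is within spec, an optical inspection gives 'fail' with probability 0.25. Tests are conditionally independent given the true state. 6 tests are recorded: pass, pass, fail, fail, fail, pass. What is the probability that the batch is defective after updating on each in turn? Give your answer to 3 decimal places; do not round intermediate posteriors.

0.073

After 'pass': P(defective) = 0.15·0.2000 / (0.15·0.2000 + 0.75·0.8000) ≈ 0.0476
After 'pass': P(defective) = 0.15·0.0476 / (0.15·0.0476 + 0.75·0.9524) ≈ 0.0099
After 'fail': P(defective) = 0.85·0.0099 / (0.85·0.0099 + 0.25·0.9901) ≈ 0.0329
After 'fail': P(defective) = 0.85·0.0329 / (0.85·0.0329 + 0.25·0.9671) ≈ 0.1036
After 'fail': P(defective) = 0.85·0.1036 / (0.85·0.1036 + 0.25·0.8964) ≈ 0.2821
After 'pass': P(defective) = 0.15·0.2821 / (0.15·0.2821 + 0.75·0.7179) ≈ 0.0729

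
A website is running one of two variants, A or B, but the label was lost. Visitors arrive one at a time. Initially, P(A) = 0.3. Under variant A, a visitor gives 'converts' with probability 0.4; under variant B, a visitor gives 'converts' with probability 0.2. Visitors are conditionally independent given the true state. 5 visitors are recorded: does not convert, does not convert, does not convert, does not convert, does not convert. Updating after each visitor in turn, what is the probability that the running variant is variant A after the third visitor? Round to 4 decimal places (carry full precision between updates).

After 'does not convert': P(A) = 0.6·0.3000 / (0.6·0.3000 + 0.8·0.7000) ≈ 0.2432
After 'does not convert': P(A) = 0.6·0.2432 / (0.6·0.2432 + 0.8·0.7568) ≈ 0.1942
After 'does not convert': P(A) = 0.6·0.1942 / (0.6·0.1942 + 0.8·0.8058) ≈ 0.1531

0.1531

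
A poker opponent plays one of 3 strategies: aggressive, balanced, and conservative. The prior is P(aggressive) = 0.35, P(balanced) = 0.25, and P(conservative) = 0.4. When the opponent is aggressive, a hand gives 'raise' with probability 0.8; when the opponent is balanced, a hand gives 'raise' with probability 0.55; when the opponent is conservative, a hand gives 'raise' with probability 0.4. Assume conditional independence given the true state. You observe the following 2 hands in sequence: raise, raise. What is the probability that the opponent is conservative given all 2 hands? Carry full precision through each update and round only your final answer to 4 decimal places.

0.1760

After 'raise': normaliser = 0.8·0.3500 + 0.55·0.2500 + 0.4·0.4000; P(aggressive) ≈ 0.4848, P(balanced) ≈ 0.2381, P(conservative) ≈ 0.2771
After 'raise': normaliser = 0.8·0.4848 + 0.55·0.2381 + 0.4·0.2771; P(aggressive) ≈ 0.6160, P(balanced) ≈ 0.2080, P(conservative) ≈ 0.1760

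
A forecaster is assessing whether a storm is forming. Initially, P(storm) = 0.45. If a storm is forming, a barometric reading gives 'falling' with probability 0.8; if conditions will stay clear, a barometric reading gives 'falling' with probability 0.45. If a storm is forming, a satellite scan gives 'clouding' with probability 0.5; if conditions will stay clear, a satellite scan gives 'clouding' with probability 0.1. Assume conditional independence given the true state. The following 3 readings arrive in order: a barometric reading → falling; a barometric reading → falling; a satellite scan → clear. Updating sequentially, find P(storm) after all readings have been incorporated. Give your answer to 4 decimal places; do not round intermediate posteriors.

After a barometric reading='falling': P(storm) = 0.8·0.4500 / (0.8·0.4500 + 0.45·0.5500) ≈ 0.5926
After a barometric reading='falling': P(storm) = 0.8·0.5926 / (0.8·0.5926 + 0.45·0.4074) ≈ 0.7211
After a satellite scan='clear': P(storm) = 0.5·0.7211 / (0.5·0.7211 + 0.9·0.2789) ≈ 0.5896

0.5896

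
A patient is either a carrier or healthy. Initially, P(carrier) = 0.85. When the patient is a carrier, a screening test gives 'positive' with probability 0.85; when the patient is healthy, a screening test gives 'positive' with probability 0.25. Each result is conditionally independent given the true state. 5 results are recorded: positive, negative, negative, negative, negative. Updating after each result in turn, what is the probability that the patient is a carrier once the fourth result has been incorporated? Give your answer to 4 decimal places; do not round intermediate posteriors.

0.1335

After 'positive': P(carrier) = 0.85·0.8500 / (0.85·0.8500 + 0.25·0.1500) ≈ 0.9507
After 'negative': P(carrier) = 0.15·0.9507 / (0.15·0.9507 + 0.75·0.0493) ≈ 0.7940
After 'negative': P(carrier) = 0.15·0.7940 / (0.15·0.7940 + 0.75·0.2060) ≈ 0.4352
After 'negative': P(carrier) = 0.15·0.4352 / (0.15·0.4352 + 0.75·0.5648) ≈ 0.1335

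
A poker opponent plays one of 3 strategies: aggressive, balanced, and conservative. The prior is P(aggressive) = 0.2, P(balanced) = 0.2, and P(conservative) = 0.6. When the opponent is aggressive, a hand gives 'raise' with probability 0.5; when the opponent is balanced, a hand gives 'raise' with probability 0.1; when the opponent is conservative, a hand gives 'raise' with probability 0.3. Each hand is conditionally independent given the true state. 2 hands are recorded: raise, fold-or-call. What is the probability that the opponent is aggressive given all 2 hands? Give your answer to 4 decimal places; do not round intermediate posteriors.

0.2577

After 'raise': normaliser = 0.5·0.2000 + 0.1·0.2000 + 0.3·0.6000; P(aggressive) ≈ 0.3333, P(balanced) ≈ 0.0667, P(conservative) ≈ 0.6000
After 'fold-or-call': normaliser = 0.5·0.3333 + 0.9·0.0667 + 0.7·0.6000; P(aggressive) ≈ 0.2577, P(balanced) ≈ 0.0928, P(conservative) ≈ 0.6495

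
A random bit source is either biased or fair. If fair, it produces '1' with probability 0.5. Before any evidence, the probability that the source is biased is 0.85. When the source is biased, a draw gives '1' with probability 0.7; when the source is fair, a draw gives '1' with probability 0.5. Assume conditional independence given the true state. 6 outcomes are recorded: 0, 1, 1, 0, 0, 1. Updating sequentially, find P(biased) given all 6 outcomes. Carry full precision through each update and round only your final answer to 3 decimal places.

0.771

Each posterior becomes the prior for the next update.
After '0': P(biased) = 0.3·0.8500 / (0.3·0.8500 + 0.5·0.1500) ≈ 0.7727
After '1': P(biased) = 0.7·0.7727 / (0.7·0.7727 + 0.5·0.2273) ≈ 0.8264
After '1': P(biased) = 0.7·0.8264 / (0.7·0.8264 + 0.5·0.1736) ≈ 0.8695
After '0': P(biased) = 0.3·0.8695 / (0.3·0.8695 + 0.5·0.1305) ≈ 0.7999
After '0': P(biased) = 0.3·0.7999 / (0.3·0.7999 + 0.5·0.2001) ≈ 0.7058
After '1': P(biased) = 0.7·0.7058 / (0.7·0.7058 + 0.5·0.2942) ≈ 0.7706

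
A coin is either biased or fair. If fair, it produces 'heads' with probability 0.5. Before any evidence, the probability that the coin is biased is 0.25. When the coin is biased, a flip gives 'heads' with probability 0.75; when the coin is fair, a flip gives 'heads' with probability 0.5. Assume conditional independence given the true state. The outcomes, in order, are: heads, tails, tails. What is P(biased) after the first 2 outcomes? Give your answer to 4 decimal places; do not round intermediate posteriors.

Each posterior becomes the prior for the next update.
After 'heads': P(biased) = 0.75·0.2500 / (0.75·0.2500 + 0.5·0.7500) ≈ 0.3333
After 'tails': P(biased) = 0.25·0.3333 / (0.25·0.3333 + 0.5·0.6667) ≈ 0.2000

0.2000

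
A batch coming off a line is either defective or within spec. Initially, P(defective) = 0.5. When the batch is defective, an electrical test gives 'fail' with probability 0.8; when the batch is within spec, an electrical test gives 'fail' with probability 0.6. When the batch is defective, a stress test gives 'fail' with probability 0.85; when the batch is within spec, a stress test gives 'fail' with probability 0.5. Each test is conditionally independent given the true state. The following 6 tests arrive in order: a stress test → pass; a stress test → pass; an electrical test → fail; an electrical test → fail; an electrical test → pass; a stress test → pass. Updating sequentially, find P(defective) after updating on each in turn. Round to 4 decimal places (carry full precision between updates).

0.0234

After a stress test='pass': P(defective) = 0.15·0.5000 / (0.15·0.5000 + 0.5·0.5000) ≈ 0.2308
After a stress test='pass': P(defective) = 0.15·0.2308 / (0.15·0.2308 + 0.5·0.7692) ≈ 0.0826
After an electrical test='fail': P(defective) = 0.8·0.0826 / (0.8·0.0826 + 0.6·0.9174) ≈ 0.1071
After an electrical test='fail': P(defective) = 0.8·0.1071 / (0.8·0.1071 + 0.6·0.8929) ≈ 0.1379
After an electrical test='pass': P(defective) = 0.2·0.1379 / (0.2·0.1379 + 0.4·0.8621) ≈ 0.0741
After a stress test='pass': P(defective) = 0.15·0.0741 / (0.15·0.0741 + 0.5·0.9259) ≈ 0.0234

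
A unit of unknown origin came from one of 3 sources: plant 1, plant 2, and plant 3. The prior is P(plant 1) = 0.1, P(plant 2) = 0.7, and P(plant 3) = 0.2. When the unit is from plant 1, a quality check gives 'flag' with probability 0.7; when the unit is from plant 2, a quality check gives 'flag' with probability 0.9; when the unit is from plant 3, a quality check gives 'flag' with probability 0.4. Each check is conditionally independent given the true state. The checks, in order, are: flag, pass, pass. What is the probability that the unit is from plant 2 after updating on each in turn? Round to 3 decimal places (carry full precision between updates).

Apply Bayes' rule sequentially, carrying P(plant 2) forward.
After 'flag': normaliser = 0.7·0.1000 + 0.9·0.7000 + 0.4·0.2000; P(plant 1) ≈ 0.0897, P(plant 2) ≈ 0.8077, P(plant 3) ≈ 0.1026
After 'pass': normaliser = 0.3·0.0897 + 0.1·0.8077 + 0.6·0.1026; P(plant 1) ≈ 0.1591, P(plant 2) ≈ 0.4773, P(plant 3) ≈ 0.3636
After 'pass': normaliser = 0.3·0.1591 + 0.1·0.4773 + 0.6·0.3636; P(plant 1) ≈ 0.1522, P(plant 2) ≈ 0.1522, P(plant 3) ≈ 0.6957

0.152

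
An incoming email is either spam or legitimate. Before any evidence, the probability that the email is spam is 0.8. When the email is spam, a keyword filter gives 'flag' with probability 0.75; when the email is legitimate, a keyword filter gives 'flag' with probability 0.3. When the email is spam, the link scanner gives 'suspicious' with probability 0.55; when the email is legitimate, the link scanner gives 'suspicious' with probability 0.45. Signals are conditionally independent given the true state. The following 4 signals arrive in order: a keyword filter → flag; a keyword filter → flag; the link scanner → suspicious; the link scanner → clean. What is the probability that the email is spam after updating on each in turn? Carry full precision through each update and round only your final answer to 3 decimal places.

After a keyword filter='flag': P(spam) = 0.75·0.8000 / (0.75·0.8000 + 0.3·0.2000) ≈ 0.9091
After a keyword filter='flag': P(spam) = 0.75·0.9091 / (0.75·0.9091 + 0.3·0.0909) ≈ 0.9615
After the link scanner='suspicious': P(spam) = 0.55·0.9615 / (0.55·0.9615 + 0.45·0.0385) ≈ 0.9683
After the link scanner='clean': P(spam) = 0.45·0.9683 / (0.45·0.9683 + 0.55·0.0317) ≈ 0.9615

0.962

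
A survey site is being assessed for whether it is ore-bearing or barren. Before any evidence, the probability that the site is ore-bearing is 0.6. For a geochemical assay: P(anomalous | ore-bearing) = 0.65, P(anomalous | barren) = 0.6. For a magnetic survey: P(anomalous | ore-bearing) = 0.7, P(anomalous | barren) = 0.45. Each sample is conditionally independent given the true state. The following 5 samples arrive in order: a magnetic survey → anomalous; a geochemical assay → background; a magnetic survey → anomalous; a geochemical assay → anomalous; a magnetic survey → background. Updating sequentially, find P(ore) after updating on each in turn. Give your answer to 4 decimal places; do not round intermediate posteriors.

0.6524

After a magnetic survey='anomalous': P(ore) = 0.7·0.6000 / (0.7·0.6000 + 0.45·0.4000) ≈ 0.7000
After a geochemical assay='background': P(ore) = 0.35·0.7000 / (0.35·0.7000 + 0.4·0.3000) ≈ 0.6712
After a magnetic survey='anomalous': P(ore) = 0.7·0.6712 / (0.7·0.6712 + 0.45·0.3288) ≈ 0.7605
After a geochemical assay='anomalous': P(ore) = 0.65·0.7605 / (0.65·0.7605 + 0.6·0.2395) ≈ 0.7748
After a magnetic survey='background': P(ore) = 0.3·0.7748 / (0.3·0.7748 + 0.55·0.2252) ≈ 0.6524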